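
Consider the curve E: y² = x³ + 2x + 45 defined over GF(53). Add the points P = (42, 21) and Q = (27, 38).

(47, 20)

(42, 21) + (27, 38). λ = (38 - 21)/(27 - 42) ≡ 17/38 mod 53. 38⁻¹ ≡ 7 (mod 53), so λ ≡ 13.
  x = λ² - 42 - 27 = 169 - 69 ≡ 47; y = λ·(42 - 47) - 21 ≡ 20. → (47, 20)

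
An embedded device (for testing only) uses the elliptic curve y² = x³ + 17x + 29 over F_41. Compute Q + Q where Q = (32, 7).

tangent at (32, 7): λ = (3·32² + 17)/(2·7) ≡ 14/14. 14⁻¹ ≡ 3 (mod 41), so λ ≡ 14·3 ≡ 1.
  x = λ² - 32 - 32 = 1 - 64 ≡ 19; y = λ·(32 - 19) - 7 ≡ 6. → (19, 6)

(19, 6)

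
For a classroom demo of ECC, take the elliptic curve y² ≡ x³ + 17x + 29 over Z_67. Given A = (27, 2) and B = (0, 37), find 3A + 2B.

First 3A:
Repeated addition: build up to 3A.
2A: tangent at (27, 2): λ = (3·27² + 17)/(2·2) ≡ 60/4. 4⁻¹ ≡ 17 (mod 67), so λ ≡ 60·17 ≡ 15.
  x = λ² - 27 - 27 = 225 - 54 ≡ 37; y = λ·(27 - 37) - 2 ≡ 49. → (37, 49)
3A: (37, 49) + (27, 2). λ = (2 - 49)/(27 - 37) ≡ 20/57 mod 67. 57⁻¹ ≡ 20 (mod 67) since 57·20 = 1140 ≡ 1, so λ ≡ 65.
  x = λ² - 37 - 27 = 4225 - 64 ≡ 7; y = λ·(37 - 7) - 49 ≡ 25. → (7, 25)
3A = (7, 25).
Next 2B:
Repeated addition: build up to 2B.
2B: tangent at (0, 37): λ = (3·0² + 17)/(2·37) ≡ 17/7. 7⁻¹ ≡ 48 (mod 67) since 7·48 = 336 ≡ 1, so λ ≡ 17·48 ≡ 12.
  x = λ² - 0 - 0 = 144 - 0 ≡ 10; y = λ·(0 - 10) - 37 ≡ 44. → (10, 44)
2B = (10, 44).
Finally 3A + 2B:
(7, 25) + (10, 44). λ = (44 - 25)/(10 - 7) ≡ 19/3 mod 67. 3⁻¹ ≡ 45 (mod 67), so λ ≡ 51.
  x = λ² - 7 - 10 = 2601 - 17 ≡ 38; y = λ·(7 - 38) - 25 ≡ 2. → (38, 2)

(38, 2)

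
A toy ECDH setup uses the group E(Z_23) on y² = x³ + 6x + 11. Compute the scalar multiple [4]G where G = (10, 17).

Double-and-add on 4 = (100)₂. Start with G = (10, 17) for the leading 1-bit.
double: tangent at (10, 17): λ = (3·10² + 6)/(2·17) ≡ 7/11. 11⁻¹ ≡ 21 (mod 23) since 11·21 = 231 ≡ 1, so λ ≡ 7·21 ≡ 9.
  x = λ² - 10 - 10 = 81 - 20 ≡ 15; y = λ·(10 - 15) - 17 ≡ 7. → (15, 7)
double: tangent at (15, 7): λ = (3·15² + 6)/(2·7) ≡ 14/14. 14⁻¹ ≡ 5 (mod 23), so λ ≡ 14·5 ≡ 1.
  x = λ² - 15 - 15 = 1 - 30 ≡ 17; y = λ·(15 - 17) - 7 ≡ 14. → (17, 14)

(17, 14)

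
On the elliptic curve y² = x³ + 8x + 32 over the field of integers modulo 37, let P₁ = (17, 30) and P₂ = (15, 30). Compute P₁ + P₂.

(5, 7)

(17, 30) + (15, 30). λ = (30 - 30)/(15 - 17) ≡ 0/35 mod 37. 35⁻¹ ≡ 18 (mod 37), so λ ≡ 0.
  x = λ² - 17 - 15 = 0 - 32 ≡ 5; y = λ·(17 - 5) - 30 ≡ 7. → (5, 7)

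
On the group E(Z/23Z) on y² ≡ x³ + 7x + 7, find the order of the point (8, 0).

2

2P: (8, 0) + (8, 0): same x and y₁ ≡ -y₂, so the sum is O.
2P = O, so the order is 2.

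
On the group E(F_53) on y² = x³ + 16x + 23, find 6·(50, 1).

Write Q = (50, 1).
Repeated addition: build up to 6Q.
2Q: tangent at (50, 1): λ = (3·50² + 16)/(2·1) ≡ 43/2. 2⁻¹ ≡ 27 (mod 53), so λ ≡ 43·27 ≡ 48.
  x = λ² - 50 - 50 = 2304 - 100 ≡ 31; y = λ·(50 - 31) - 1 ≡ 10. → (31, 10)
3Q: (31, 10) + (50, 1). λ = (1 - 10)/(50 - 31) ≡ 44/19 mod 53. 19⁻¹ ≡ 14 (mod 53) since 19·14 = 266 ≡ 1, so λ ≡ 33.
  x = λ² - 31 - 50 = 1089 - 81 ≡ 1; y = λ·(31 - 1) - 10 ≡ 26. → (1, 26)
4Q: (1, 26) + (50, 1). λ = (1 - 26)/(50 - 1) ≡ 28/49 mod 53. 49⁻¹ ≡ 13 (mod 53), so λ ≡ 46.
  x = λ² - 1 - 50 = 2116 - 51 ≡ 51; y = λ·(1 - 51) - 26 ≡ 6. → (51, 6)
5Q: (51, 6) + (50, 1). λ = (1 - 6)/(50 - 51) ≡ 48/52 mod 53. 52⁻¹ ≡ 52 (mod 53) since 52·52 = 2704 ≡ 1, so λ ≡ 5.
  x = λ² - 51 - 50 = 25 - 101 ≡ 30; y = λ·(51 - 30) - 6 ≡ 46. → (30, 46)
6Q: (30, 46) + (50, 1). λ = (1 - 46)/(50 - 30) ≡ 8/20 mod 53. 20⁻¹ ≡ 8 (mod 53) since 20·8 = 160 ≡ 1, so λ ≡ 11.
  x = λ² - 30 - 50 = 121 - 80 ≡ 41; y = λ·(30 - 41) - 46 ≡ 45. → (41, 45)

(41, 45)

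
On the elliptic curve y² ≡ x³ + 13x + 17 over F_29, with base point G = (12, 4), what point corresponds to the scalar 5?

Repeated addition: build up to 5G.
2G: tangent at (12, 4): λ = (3·12² + 13)/(2·4) ≡ 10/8. 8⁻¹ ≡ 11 (mod 29), so λ ≡ 10·11 ≡ 23.
  x = λ² - 12 - 12 = 529 - 24 ≡ 12; y = λ·(12 - 12) - 4 ≡ 25. → (12, 25)
3G: (12, 25) + (12, 4): same x and y₁ ≡ -y₂, so the sum is the point at infinity.
4G: the point at infinity + (12, 4) = (12, 4) (identity).
5G: tangent at (12, 4): λ = (3·12² + 13)/(2·4) ≡ 10/8. 8⁻¹ ≡ 11 (mod 29), so λ ≡ 10·11 ≡ 23.
  x = λ² - 12 - 12 = 529 - 24 ≡ 12; y = λ·(12 - 12) - 4 ≡ 25. → (12, 25)

(12, 25)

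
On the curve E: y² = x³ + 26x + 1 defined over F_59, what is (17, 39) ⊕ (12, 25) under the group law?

(17, 39) + (12, 25). λ = (25 - 39)/(12 - 17) ≡ 45/54 mod 59. 54⁻¹ ≡ 47 (mod 59), so λ ≡ 50.
  x = λ² - 17 - 12 = 2500 - 29 ≡ 52; y = λ·(17 - 52) - 39 ≡ 40. → (52, 40)

(52, 40)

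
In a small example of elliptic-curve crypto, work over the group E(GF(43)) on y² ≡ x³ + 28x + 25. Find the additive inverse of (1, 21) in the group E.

-(1, 21) = (1, -21 mod 43) = (1, 22).

(1, 22)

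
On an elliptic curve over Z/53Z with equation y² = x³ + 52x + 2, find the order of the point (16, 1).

8

2P: tangent at (16, 1): λ = (3·16² + 52)/(2·1) ≡ 25/2. 2⁻¹ ≡ 27 (mod 53), so λ ≡ 25·27 ≡ 39.
  x = λ² - 16 - 16 = 1521 - 32 ≡ 5; y = λ·(16 - 5) - 1 ≡ 4. → (5, 4)
3P: (5, 4) + (16, 1). λ = (1 - 4)/(16 - 5) ≡ 50/11 mod 53. 11⁻¹ ≡ 29 (mod 53), so λ ≡ 19.
  x = λ² - 5 - 16 = 361 - 21 ≡ 22; y = λ·(5 - 22) - 4 ≡ 44. → (22, 44)
4P: (22, 44) + (16, 1). λ = (1 - 44)/(16 - 22) ≡ 10/47 mod 53. 47⁻¹ ≡ 44 (mod 53), so λ ≡ 16.
  x = λ² - 22 - 16 = 256 - 38 ≡ 6; y = λ·(22 - 6) - 44 ≡ 0. → (6, 0)
5P: (6, 0) + (16, 1). λ = (1 - 0)/(16 - 6) ≡ 1/10 mod 53. 10⁻¹ ≡ 16 (mod 53) since 10·16 = 160 ≡ 1, so λ ≡ 16.
  x = λ² - 6 - 16 = 256 - 22 ≡ 22; y = λ·(6 - 22) - 0 ≡ 9. → (22, 9)
6P: (22, 9) + (16, 1). λ = (1 - 9)/(16 - 22) ≡ 45/47 mod 53. 47⁻¹ ≡ 44 (mod 53) since 47·44 = 2068 ≡ 1, so λ ≡ 19.
  x = λ² - 22 - 16 = 361 - 38 ≡ 5; y = λ·(22 - 5) - 9 ≡ 49. → (5, 49)
7P: (5, 49) + (16, 1). λ = (1 - 49)/(16 - 5) ≡ 5/11 mod 53. 11⁻¹ ≡ 29 (mod 53), so λ ≡ 39.
  x = λ² - 5 - 16 = 1521 - 21 ≡ 16; y = λ·(5 - 16) - 49 ≡ 52. → (16, 52)
8P: (16, 52) + (16, 1): same x and y₁ ≡ -y₂, so the sum is O.
8P = O, so the order is 8.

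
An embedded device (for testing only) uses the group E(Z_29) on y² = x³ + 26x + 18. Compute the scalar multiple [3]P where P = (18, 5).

Repeated addition: build up to 3P.
2P: tangent at (18, 5): λ = (3·18² + 26)/(2·5) ≡ 12/10. 10⁻¹ ≡ 3 (mod 29), so λ ≡ 12·3 ≡ 7.
  x = λ² - 18 - 18 = 49 - 36 ≡ 13; y = λ·(18 - 13) - 5 ≡ 1. → (13, 1)
3P: (13, 1) + (18, 5). λ = (5 - 1)/(18 - 13) ≡ 4/5 mod 29. 5⁻¹ ≡ 6 (mod 29), so λ ≡ 24.
  x = λ² - 13 - 18 = 576 - 31 ≡ 23; y = λ·(13 - 23) - 1 ≡ 20. → (23, 20)

(23, 20)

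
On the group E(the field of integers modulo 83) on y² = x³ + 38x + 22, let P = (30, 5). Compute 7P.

(37, 66)

Double-and-add on 7 = (111)₂. Start with P = (30, 5) for the leading 1-bit.
double: tangent at (30, 5): λ = (3·30² + 38)/(2·5) ≡ 82/10. 10⁻¹ ≡ 25 (mod 83), so λ ≡ 82·25 ≡ 58.
  x = λ² - 30 - 30 = 3364 - 60 ≡ 67; y = λ·(30 - 67) - 5 ≡ 7. → (67, 7)
add P: (67, 7) + (30, 5). λ = (5 - 7)/(30 - 67) ≡ 81/46 mod 83. 46⁻¹ ≡ 74 (mod 83), so λ ≡ 18.
  x = λ² - 67 - 30 = 324 - 97 ≡ 61; y = λ·(67 - 61) - 7 ≡ 18. → (61, 18)
double: tangent at (61, 18): λ = (3·61² + 38)/(2·18) ≡ 79/36. 36⁻¹ ≡ 30 (mod 83) since 36·30 = 1080 ≡ 1, so λ ≡ 79·30 ≡ 46.
  x = λ² - 61 - 61 = 2116 - 122 ≡ 2; y = λ·(61 - 2) - 18 ≡ 40. → (2, 40)
add P: (2, 40) + (30, 5). λ = (5 - 40)/(30 - 2) ≡ 48/28 mod 83. 28⁻¹ ≡ 3 (mod 83) since 28·3 = 84 ≡ 1, so λ ≡ 61.
  x = λ² - 2 - 30 = 3721 - 32 ≡ 37; y = λ·(2 - 37) - 40 ≡ 66. → (37, 66)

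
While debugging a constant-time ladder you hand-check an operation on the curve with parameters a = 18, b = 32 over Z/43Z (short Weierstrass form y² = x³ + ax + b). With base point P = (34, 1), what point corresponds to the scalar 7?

(26, 39)

Double-and-add on 7 = (111)₂. Start with P = (34, 1) for the leading 1-bit.
double: tangent at (34, 1): λ = (3·34² + 18)/(2·1) ≡ 3/2. 2⁻¹ ≡ 22 (mod 43) since 2·22 = 44 ≡ 1, so λ ≡ 3·22 ≡ 23.
  x = λ² - 34 - 34 = 529 - 68 ≡ 31; y = λ·(34 - 31) - 1 ≡ 25. → (31, 25)
add P: (31, 25) + (34, 1). λ = (1 - 25)/(34 - 31) ≡ 19/3 mod 43. 3⁻¹ ≡ 29 (mod 43), so λ ≡ 35.
  x = λ² - 31 - 34 = 1225 - 65 ≡ 42; y = λ·(31 - 42) - 25 ≡ 20. → (42, 20)
double: tangent at (42, 20): λ = (3·42² + 18)/(2·20) ≡ 21/40. 40⁻¹ ≡ 14 (mod 43), so λ ≡ 21·14 ≡ 36.
  x = λ² - 42 - 42 = 1296 - 84 ≡ 8; y = λ·(42 - 8) - 20 ≡ 0. → (8, 0)
add P: (8, 0) + (34, 1). λ = (1 - 0)/(34 - 8) ≡ 1/26 mod 43. 26⁻¹ ≡ 5 (mod 43) since 26·5 = 130 ≡ 1, so λ ≡ 5.
  x = λ² - 8 - 34 = 25 - 42 ≡ 26; y = λ·(8 - 26) - 0 ≡ 39. → (26, 39)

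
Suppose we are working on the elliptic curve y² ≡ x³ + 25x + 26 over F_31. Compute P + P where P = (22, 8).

tangent at (22, 8): λ = (3·22² + 25)/(2·8) ≡ 20/16. 16⁻¹ ≡ 2 (mod 31), so λ ≡ 20·2 ≡ 9.
  x = λ² - 22 - 22 = 81 - 44 ≡ 6; y = λ·(22 - 6) - 8 ≡ 12. → (6, 12)

(6, 12)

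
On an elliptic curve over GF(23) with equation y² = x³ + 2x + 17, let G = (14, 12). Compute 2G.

tangent at (14, 12): λ = (3·14² + 2)/(2·12) ≡ 15/1. 1⁻¹ ≡ 1 (mod 23), so λ ≡ 15·1 ≡ 15.
  x = λ² - 14 - 14 = 225 - 28 ≡ 13; y = λ·(14 - 13) - 12 ≡ 3. → (13, 3)

(13, 3)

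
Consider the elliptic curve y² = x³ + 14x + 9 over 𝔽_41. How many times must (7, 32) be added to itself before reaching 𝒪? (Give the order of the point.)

2P: tangent at (7, 32): λ = (3·7² + 14)/(2·32) ≡ 38/23. 23⁻¹ ≡ 25 (mod 41), so λ ≡ 38·25 ≡ 7.
  x = λ² - 7 - 7 = 49 - 14 ≡ 35; y = λ·(7 - 35) - 32 ≡ 18. → (35, 18)
3P: (35, 18) + (7, 32). λ = (32 - 18)/(7 - 35) ≡ 14/13 mod 41. 13⁻¹ ≡ 19 (mod 41) since 13·19 = 247 ≡ 1, so λ ≡ 20.
  x = λ² - 35 - 7 = 400 - 42 ≡ 30; y = λ·(35 - 30) - 18 ≡ 0. → (30, 0)
4P: (30, 0) + (7, 32). λ = (32 - 0)/(7 - 30) ≡ 32/18 mod 41. 18⁻¹ ≡ 16 (mod 41), so λ ≡ 20.
  x = λ² - 30 - 7 = 400 - 37 ≡ 35; y = λ·(30 - 35) - 0 ≡ 23. → (35, 23)
5P: (35, 23) + (7, 32). λ = (32 - 23)/(7 - 35) ≡ 9/13 mod 41. 13⁻¹ ≡ 19 (mod 41), so λ ≡ 7.
  x = λ² - 35 - 7 = 49 - 42 ≡ 7; y = λ·(35 - 7) - 23 ≡ 9. → (7, 9)
6P: (7, 9) + (7, 32): same x and y₁ ≡ -y₂, so the sum is 𝒪.
6P = 𝒪, so the order is 6.

6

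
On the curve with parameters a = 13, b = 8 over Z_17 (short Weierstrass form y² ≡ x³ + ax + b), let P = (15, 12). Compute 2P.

(6, 8)

tangent at (15, 12): λ = (3·15² + 13)/(2·12) ≡ 8/7. 7⁻¹ ≡ 5 (mod 17) since 7·5 = 35 ≡ 1, so λ ≡ 8·5 ≡ 6.
  x = λ² - 15 - 15 = 36 - 30 ≡ 6; y = λ·(15 - 6) - 12 ≡ 8. → (6, 8)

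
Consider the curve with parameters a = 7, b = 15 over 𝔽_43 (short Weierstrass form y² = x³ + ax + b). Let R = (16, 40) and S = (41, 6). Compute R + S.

(16, 40) + (41, 6). λ = (6 - 40)/(41 - 16) ≡ 9/25 mod 43. 25⁻¹ ≡ 31 (mod 43), so λ ≡ 21.
  x = λ² - 16 - 41 = 441 - 57 ≡ 40; y = λ·(16 - 40) - 40 ≡ 15. → (40, 15)

(40, 15)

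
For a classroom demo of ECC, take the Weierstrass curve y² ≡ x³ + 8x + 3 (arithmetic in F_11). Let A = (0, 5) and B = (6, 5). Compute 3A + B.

(2, 4)

First 3A:
Repeated addition: build up to 3A.
2A: tangent at (0, 5): λ = (3·0² + 8)/(2·5) ≡ 8/10. 10⁻¹ ≡ 10 (mod 11), so λ ≡ 8·10 ≡ 3.
  x = λ² - 0 - 0 = 9 - 0 ≡ 9; y = λ·(0 - 9) - 5 ≡ 1. → (9, 1)
3A: (9, 1) + (0, 5). λ = (5 - 1)/(0 - 9) ≡ 4/2 mod 11. 2⁻¹ ≡ 6 (mod 11), so λ ≡ 2.
  x = λ² - 9 - 0 = 4 - 9 ≡ 6; y = λ·(9 - 6) - 1 ≡ 5. → (6, 5)
3A = (6, 5).
Finally 3A + B:
tangent at (6, 5): λ = (3·6² + 8)/(2·5) ≡ 6/10. 10⁻¹ ≡ 10 (mod 11) since 10·10 = 100 ≡ 1, so λ ≡ 6·10 ≡ 5.
  x = λ² - 6 - 6 = 25 - 12 ≡ 2; y = λ·(6 - 2) - 5 ≡ 4. → (2, 4)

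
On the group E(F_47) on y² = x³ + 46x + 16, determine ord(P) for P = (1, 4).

2P: tangent at (1, 4): λ = (3·1² + 46)/(2·4) ≡ 2/8. 8⁻¹ ≡ 6 (mod 47), so λ ≡ 2·6 ≡ 12.
  x = λ² - 1 - 1 = 144 - 2 ≡ 1; y = λ·(1 - 1) - 4 ≡ 43. → (1, 43)
3P: (1, 43) + (1, 4): same x and y₁ ≡ -y₂, so the sum is O.
3P = O, so the order is 3.

3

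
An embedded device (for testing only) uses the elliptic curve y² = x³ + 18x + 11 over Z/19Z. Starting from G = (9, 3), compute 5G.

Double-and-add on 5 = (101)₂. Start with G = (9, 3) for the leading 1-bit.
double: tangent at (9, 3): λ = (3·9² + 18)/(2·3) ≡ 14/6. 6⁻¹ ≡ 16 (mod 19), so λ ≡ 14·16 ≡ 15.
  x = λ² - 9 - 9 = 225 - 18 ≡ 17; y = λ·(9 - 17) - 3 ≡ 10. → (17, 10)
double: tangent at (17, 10): λ = (3·17² + 18)/(2·10) ≡ 11/1. 1⁻¹ ≡ 1 (mod 19), so λ ≡ 11·1 ≡ 11.
  x = λ² - 17 - 17 = 121 - 34 ≡ 11; y = λ·(17 - 11) - 10 ≡ 18. → (11, 18)
add G: (11, 18) + (9, 3). λ = (3 - 18)/(9 - 11) ≡ 4/17 mod 19. 17⁻¹ ≡ 9 (mod 19), so λ ≡ 17.
  x = λ² - 11 - 9 = 289 - 20 ≡ 3; y = λ·(11 - 3) - 18 ≡ 4. → (3, 4)

(3, 4)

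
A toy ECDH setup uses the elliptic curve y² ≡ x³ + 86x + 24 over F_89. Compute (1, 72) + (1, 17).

The two points share x = 1 and their y-coordinates satisfy 72 + 17 ≡ 0 (mod 89), so they are inverses. Their sum is O.

O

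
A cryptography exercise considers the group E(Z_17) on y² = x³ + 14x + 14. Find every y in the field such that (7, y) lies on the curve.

8, 9

x³ + 14x + 14 = 455 ≡ 13 (mod 17).
Square roots of 13 mod 17: 8 and 9 (since 8² = 64 ≡ 13).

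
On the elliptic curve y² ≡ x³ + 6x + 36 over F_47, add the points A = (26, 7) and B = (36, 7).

(26, 7) + (36, 7). λ = (7 - 7)/(36 - 26) ≡ 0/10 mod 47. 10⁻¹ ≡ 33 (mod 47), so λ ≡ 0.
  x = λ² - 26 - 36 = 0 - 62 ≡ 32; y = λ·(26 - 32) - 7 ≡ 40. → (32, 40)

(32, 40)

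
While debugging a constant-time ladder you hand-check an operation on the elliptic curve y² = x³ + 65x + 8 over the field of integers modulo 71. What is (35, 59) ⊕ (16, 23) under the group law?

(35, 59) + (16, 23). λ = (23 - 59)/(16 - 35) ≡ 35/52 mod 71. 52⁻¹ ≡ 56 (mod 71), so λ ≡ 43.
  x = λ² - 35 - 16 = 1849 - 51 ≡ 23; y = λ·(35 - 23) - 59 ≡ 31. → (23, 31)

(23, 31)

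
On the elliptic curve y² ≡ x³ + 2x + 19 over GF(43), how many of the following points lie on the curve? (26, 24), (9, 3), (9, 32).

2

(26, 24): 24² ≡ 17, rhs ≡ 17 → on.
(9, 3): 3² ≡ 9, rhs ≡ 35 → off.
(9, 32): 32² ≡ 35, rhs ≡ 35 → on.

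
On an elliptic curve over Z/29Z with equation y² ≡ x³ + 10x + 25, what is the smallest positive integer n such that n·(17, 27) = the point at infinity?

2P: tangent at (17, 27): λ = (3·17² + 10)/(2·27) ≡ 7/25. 25⁻¹ ≡ 7 (mod 29), so λ ≡ 7·7 ≡ 20.
  x = λ² - 17 - 17 = 400 - 34 ≡ 18; y = λ·(17 - 18) - 27 ≡ 11. → (18, 11)
3P: (18, 11) + (17, 27). λ = (27 - 11)/(17 - 18) ≡ 16/28 mod 29. 28⁻¹ ≡ 28 (mod 29) since 28·28 = 784 ≡ 1, so λ ≡ 13.
  x = λ² - 18 - 17 = 169 - 35 ≡ 18; y = λ·(18 - 18) - 11 ≡ 18. → (18, 18)
4P: (18, 18) + (17, 27). λ = (27 - 18)/(17 - 18) ≡ 9/28 mod 29. 28⁻¹ ≡ 28 (mod 29), so λ ≡ 20.
  x = λ² - 18 - 17 = 400 - 35 ≡ 17; y = λ·(18 - 17) - 18 ≡ 2. → (17, 2)
5P: (17, 2) + (17, 27): same x and y₁ ≡ -y₂, so the sum is the point at infinity.
5P = the point at infinity, so the order is 5.

5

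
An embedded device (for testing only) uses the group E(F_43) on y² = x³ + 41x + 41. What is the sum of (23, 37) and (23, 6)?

The two points share x = 23 and their y-coordinates satisfy 37 + 6 ≡ 0 (mod 43), so they are inverses. Their sum is 𝒪.

O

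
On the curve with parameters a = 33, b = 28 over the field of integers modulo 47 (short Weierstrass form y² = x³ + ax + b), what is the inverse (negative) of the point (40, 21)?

(40, 26)

-(40, 21) = (40, -21 mod 47) = (40, 26).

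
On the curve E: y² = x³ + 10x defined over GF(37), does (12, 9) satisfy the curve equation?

no

y² = 9² ≡ 7; x³ + 10x + 0 = 1848 ≡ 35 (mod 37). 7 ≠ 35.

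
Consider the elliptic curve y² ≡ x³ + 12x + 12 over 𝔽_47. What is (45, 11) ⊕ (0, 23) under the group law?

(45, 11) + (0, 23). λ = (23 - 11)/(0 - 45) ≡ 12/2 mod 47. 2⁻¹ ≡ 24 (mod 47), so λ ≡ 6.
  x = λ² - 45 - 0 = 36 - 45 ≡ 38; y = λ·(45 - 38) - 11 ≡ 31. → (38, 31)

(38, 31)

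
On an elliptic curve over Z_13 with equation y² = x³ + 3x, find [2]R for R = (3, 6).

(10, 9)

tangent at (3, 6): λ = (3·3² + 3)/(2·6) ≡ 4/12. 12⁻¹ ≡ 12 (mod 13), so λ ≡ 4·12 ≡ 9.
  x = λ² - 3 - 3 = 81 - 6 ≡ 10; y = λ·(3 - 10) - 6 ≡ 9. → (10, 9)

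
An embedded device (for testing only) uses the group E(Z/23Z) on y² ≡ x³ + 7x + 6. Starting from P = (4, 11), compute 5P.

Double-and-add on 5 = (101)₂. Start with P = (4, 11) for the leading 1-bit.
double: tangent at (4, 11): λ = (3·4² + 7)/(2·11) ≡ 9/22. 22⁻¹ ≡ 22 (mod 23) since 22·22 = 484 ≡ 1, so λ ≡ 9·22 ≡ 14.
  x = λ² - 4 - 4 = 196 - 8 ≡ 4; y = λ·(4 - 4) - 11 ≡ 12. → (4, 12)
double: tangent at (4, 12): λ = (3·4² + 7)/(2·12) ≡ 9/1. 1⁻¹ ≡ 1 (mod 23) since 1·1 = 1 ≡ 1, so λ ≡ 9·1 ≡ 9.
  x = λ² - 4 - 4 = 81 - 8 ≡ 4; y = λ·(4 - 4) - 12 ≡ 11. → (4, 11)
add P: tangent at (4, 11): λ = (3·4² + 7)/(2·11) ≡ 9/22. 22⁻¹ ≡ 22 (mod 23), so λ ≡ 9·22 ≡ 14.
  x = λ² - 4 - 4 = 196 - 8 ≡ 4; y = λ·(4 - 4) - 11 ≡ 12. → (4, 12)

(4, 12)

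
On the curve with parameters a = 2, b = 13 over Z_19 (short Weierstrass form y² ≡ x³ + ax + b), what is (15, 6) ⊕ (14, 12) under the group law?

(15, 6) + (14, 12). λ = (12 - 6)/(14 - 15) ≡ 6/18 mod 19. 18⁻¹ ≡ 18 (mod 19), so λ ≡ 13.
  x = λ² - 15 - 14 = 169 - 29 ≡ 7; y = λ·(15 - 7) - 6 ≡ 3. → (7, 3)

(7, 3)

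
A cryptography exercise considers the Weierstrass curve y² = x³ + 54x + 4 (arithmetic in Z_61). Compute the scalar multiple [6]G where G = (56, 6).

Repeated addition: build up to 6G.
2G: tangent at (56, 6): λ = (3·56² + 54)/(2·6) ≡ 7/12. 12⁻¹ ≡ 56 (mod 61) since 12·56 = 672 ≡ 1, so λ ≡ 7·56 ≡ 26.
  x = λ² - 56 - 56 = 676 - 112 ≡ 15; y = λ·(56 - 15) - 6 ≡ 23. → (15, 23)
3G: (15, 23) + (56, 6). λ = (6 - 23)/(56 - 15) ≡ 44/41 mod 61. 41⁻¹ ≡ 3 (mod 61) since 41·3 = 123 ≡ 1, so λ ≡ 10.
  x = λ² - 15 - 56 = 100 - 71 ≡ 29; y = λ·(15 - 29) - 23 ≡ 20. → (29, 20)
4G: (29, 20) + (56, 6). λ = (6 - 20)/(56 - 29) ≡ 47/27 mod 61. 27⁻¹ ≡ 52 (mod 61), so λ ≡ 4.
  x = λ² - 29 - 56 = 16 - 85 ≡ 53; y = λ·(29 - 53) - 20 ≡ 6. → (53, 6)
5G: (53, 6) + (56, 6). λ = (6 - 6)/(56 - 53) ≡ 0/3 mod 61. 3⁻¹ ≡ 41 (mod 61), so λ ≡ 0.
  x = λ² - 53 - 56 = 0 - 109 ≡ 13; y = λ·(53 - 13) - 6 ≡ 55. → (13, 55)
6G: (13, 55) + (56, 6). λ = (6 - 55)/(56 - 13) ≡ 12/43 mod 61. 43⁻¹ ≡ 44 (mod 61) since 43·44 = 1892 ≡ 1, so λ ≡ 40.
  x = λ² - 13 - 56 = 1600 - 69 ≡ 6; y = λ·(13 - 6) - 55 ≡ 42. → (6, 42)

(6, 42)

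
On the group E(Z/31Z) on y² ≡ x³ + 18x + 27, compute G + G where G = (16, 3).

tangent at (16, 3): λ = (3·16² + 18)/(2·3) ≡ 11/6. 6⁻¹ ≡ 26 (mod 31), so λ ≡ 11·26 ≡ 7.
  x = λ² - 16 - 16 = 49 - 32 ≡ 17; y = λ·(16 - 17) - 3 ≡ 21. → (17, 21)

(17, 21)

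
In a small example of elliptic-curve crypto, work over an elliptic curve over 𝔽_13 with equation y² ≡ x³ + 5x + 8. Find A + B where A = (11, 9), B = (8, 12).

(11, 9) + (8, 12). λ = (12 - 9)/(8 - 11) ≡ 3/10 mod 13. 10⁻¹ ≡ 4 (mod 13), so λ ≡ 12.
  x = λ² - 11 - 8 = 144 - 19 ≡ 8; y = λ·(11 - 8) - 9 ≡ 1. → (8, 1)

(8, 1)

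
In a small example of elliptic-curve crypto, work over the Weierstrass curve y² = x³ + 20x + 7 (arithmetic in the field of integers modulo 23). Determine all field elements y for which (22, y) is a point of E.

x³ + 20x + 7 = 11095 ≡ 9 (mod 23).
Square roots of 9 mod 23: 3 and 20 (since 3² = 9 ≡ 9).

3, 20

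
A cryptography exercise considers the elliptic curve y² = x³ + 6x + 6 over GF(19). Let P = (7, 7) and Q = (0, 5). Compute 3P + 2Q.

(0, 5)

First 3P:
Repeated addition: build up to 3P.
2P: tangent at (7, 7): λ = (3·7² + 6)/(2·7) ≡ 1/14. 14⁻¹ ≡ 15 (mod 19), so λ ≡ 1·15 ≡ 15.
  x = λ² - 7 - 7 = 225 - 14 ≡ 2; y = λ·(7 - 2) - 7 ≡ 11. → (2, 11)
3P: (2, 11) + (7, 7). λ = (7 - 11)/(7 - 2) ≡ 15/5 mod 19. 5⁻¹ ≡ 4 (mod 19), so λ ≡ 3.
  x = λ² - 2 - 7 = 9 - 9 ≡ 0; y = λ·(2 - 0) - 11 ≡ 14. → (0, 14)
3P = (0, 14).
Next 2Q:
Repeated addition: build up to 2Q.
2Q: tangent at (0, 5): λ = (3·0² + 6)/(2·5) ≡ 6/10. 10⁻¹ ≡ 2 (mod 19) since 10·2 = 20 ≡ 1, so λ ≡ 6·2 ≡ 12.
  x = λ² - 0 - 0 = 144 - 0 ≡ 11; y = λ·(0 - 11) - 5 ≡ 15. → (11, 15)
2Q = (11, 15).
Finally 3P + 2Q:
(0, 14) + (11, 15). λ = (15 - 14)/(11 - 0) ≡ 1/11 mod 19. 11⁻¹ ≡ 7 (mod 19) since 11·7 = 77 ≡ 1, so λ ≡ 7.
  x = λ² - 0 - 11 = 49 - 11 ≡ 0; y = λ·(0 - 0) - 14 ≡ 5. → (0, 5)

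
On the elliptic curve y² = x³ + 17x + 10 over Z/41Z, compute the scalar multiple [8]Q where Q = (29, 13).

(27, 12)

Double-and-add on 8 = (1000)₂. Start with Q = (29, 13) for the leading 1-bit.
double: tangent at (29, 13): λ = (3·29² + 17)/(2·13) ≡ 39/26. 26⁻¹ ≡ 30 (mod 41), so λ ≡ 39·30 ≡ 22.
  x = λ² - 29 - 29 = 484 - 58 ≡ 16; y = λ·(29 - 16) - 13 ≡ 27. → (16, 27)
double: tangent at (16, 27): λ = (3·16² + 17)/(2·27) ≡ 6/13. 13⁻¹ ≡ 19 (mod 41) since 13·19 = 247 ≡ 1, so λ ≡ 6·19 ≡ 32.
  x = λ² - 16 - 16 = 1024 - 32 ≡ 8; y = λ·(16 - 8) - 27 ≡ 24. → (8, 24)
double: tangent at (8, 24): λ = (3·8² + 17)/(2·24) ≡ 4/7. 7⁻¹ ≡ 6 (mod 41), so λ ≡ 4·6 ≡ 24.
  x = λ² - 8 - 8 = 576 - 16 ≡ 27; y = λ·(8 - 27) - 24 ≡ 12. → (27, 12)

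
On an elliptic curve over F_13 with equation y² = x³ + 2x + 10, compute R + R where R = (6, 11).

(0, 6)

tangent at (6, 11): λ = (3·6² + 2)/(2·11) ≡ 6/9. 9⁻¹ ≡ 3 (mod 13), so λ ≡ 6·3 ≡ 5.
  x = λ² - 6 - 6 = 25 - 12 ≡ 0; y = λ·(6 - 0) - 11 ≡ 6. → (0, 6)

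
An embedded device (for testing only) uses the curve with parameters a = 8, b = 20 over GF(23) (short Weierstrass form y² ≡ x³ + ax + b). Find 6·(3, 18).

Write Q = (3, 18).
Double-and-add on 6 = (110)₂. Start with Q = (3, 18) for the leading 1-bit.
double: tangent at (3, 18): λ = (3·3² + 8)/(2·18) ≡ 12/13. 13⁻¹ ≡ 16 (mod 23) since 13·16 = 208 ≡ 1, so λ ≡ 12·16 ≡ 8.
  x = λ² - 3 - 3 = 64 - 6 ≡ 12; y = λ·(3 - 12) - 18 ≡ 2. → (12, 2)
add Q: (12, 2) + (3, 18). λ = (18 - 2)/(3 - 12) ≡ 16/14 mod 23. 14⁻¹ ≡ 5 (mod 23), so λ ≡ 11.
  x = λ² - 12 - 3 = 121 - 15 ≡ 14; y = λ·(12 - 14) - 2 ≡ 22. → (14, 22)
double: tangent at (14, 22): λ = (3·14² + 8)/(2·22) ≡ 21/21. 21⁻¹ ≡ 11 (mod 23), so λ ≡ 21·11 ≡ 1.
  x = λ² - 14 - 14 = 1 - 28 ≡ 19; y = λ·(14 - 19) - 22 ≡ 19. → (19, 19)

(19, 19)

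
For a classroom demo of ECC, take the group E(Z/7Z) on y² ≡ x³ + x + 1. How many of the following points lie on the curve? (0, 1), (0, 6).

(0, 1): 1² ≡ 1, rhs ≡ 1 → on.
(0, 6): 6² ≡ 1, rhs ≡ 1 → on.

2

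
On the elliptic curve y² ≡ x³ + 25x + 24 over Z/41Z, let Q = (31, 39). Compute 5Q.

Double-and-add on 5 = (101)₂. Start with Q = (31, 39) for the leading 1-bit.
double: tangent at (31, 39): λ = (3·31² + 25)/(2·39) ≡ 38/37. 37⁻¹ ≡ 10 (mod 41), so λ ≡ 38·10 ≡ 11.
  x = λ² - 31 - 31 = 121 - 62 ≡ 18; y = λ·(31 - 18) - 39 ≡ 22. → (18, 22)
double: tangent at (18, 22): λ = (3·18² + 25)/(2·22) ≡ 13/3. 3⁻¹ ≡ 14 (mod 41) since 3·14 = 42 ≡ 1, so λ ≡ 13·14 ≡ 18.
  x = λ² - 18 - 18 = 324 - 36 ≡ 1; y = λ·(18 - 1) - 22 ≡ 38. → (1, 38)
add Q: (1, 38) + (31, 39). λ = (39 - 38)/(31 - 1) ≡ 1/30 mod 41. 30⁻¹ ≡ 26 (mod 41) since 30·26 = 780 ≡ 1, so λ ≡ 26.
  x = λ² - 1 - 31 = 676 - 32 ≡ 29; y = λ·(1 - 29) - 38 ≡ 13. → (29, 13)

(29, 13)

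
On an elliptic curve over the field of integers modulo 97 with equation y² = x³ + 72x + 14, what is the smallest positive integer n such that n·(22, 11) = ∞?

2P: tangent at (22, 11): λ = (3·22² + 72)/(2·11) ≡ 69/22. 22⁻¹ ≡ 75 (mod 97) since 22·75 = 1650 ≡ 1, so λ ≡ 69·75 ≡ 34.
  x = λ² - 22 - 22 = 1156 - 44 ≡ 45; y = λ·(22 - 45) - 11 ≡ 80. → (45, 80)
3P: (45, 80) + (22, 11). λ = (11 - 80)/(22 - 45) ≡ 28/74 mod 97. 74⁻¹ ≡ 59 (mod 97), so λ ≡ 3.
  x = λ² - 45 - 22 = 9 - 67 ≡ 39; y = λ·(45 - 39) - 80 ≡ 35. → (39, 35)
4P: (39, 35) + (22, 11). λ = (11 - 35)/(22 - 39) ≡ 73/80 mod 97. 80⁻¹ ≡ 57 (mod 97) since 80·57 = 4560 ≡ 1, so λ ≡ 87.
  x = λ² - 39 - 22 = 7569 - 61 ≡ 39; y = λ·(39 - 39) - 35 ≡ 62. → (39, 62)
5P: (39, 62) + (22, 11). λ = (11 - 62)/(22 - 39) ≡ 46/80 mod 97. 80⁻¹ ≡ 57 (mod 97) since 80·57 = 4560 ≡ 1, so λ ≡ 3.
  x = λ² - 39 - 22 = 9 - 61 ≡ 45; y = λ·(39 - 45) - 62 ≡ 17. → (45, 17)
6P: (45, 17) + (22, 11). λ = (11 - 17)/(22 - 45) ≡ 91/74 mod 97. 74⁻¹ ≡ 59 (mod 97), so λ ≡ 34.
  x = λ² - 45 - 22 = 1156 - 67 ≡ 22; y = λ·(45 - 22) - 17 ≡ 86. → (22, 86)
7P: (22, 86) + (22, 11): same x and y₁ ≡ -y₂, so the sum is ∞.
7P = ∞, so the order is 7.

7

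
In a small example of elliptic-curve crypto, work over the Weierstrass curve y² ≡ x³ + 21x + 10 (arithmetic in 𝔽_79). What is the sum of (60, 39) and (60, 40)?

O

The two points share x = 60 and their y-coordinates satisfy 39 + 40 ≡ 0 (mod 79), so they are inverses. Their sum is the point at infinity.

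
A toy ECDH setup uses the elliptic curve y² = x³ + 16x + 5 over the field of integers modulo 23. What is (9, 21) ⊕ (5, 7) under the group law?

(9, 21) + (5, 7). λ = (7 - 21)/(5 - 9) ≡ 9/19 mod 23. 19⁻¹ ≡ 17 (mod 23) since 19·17 = 323 ≡ 1, so λ ≡ 15.
  x = λ² - 9 - 5 = 225 - 14 ≡ 4; y = λ·(9 - 4) - 21 ≡ 8. → (4, 8)

(4, 8)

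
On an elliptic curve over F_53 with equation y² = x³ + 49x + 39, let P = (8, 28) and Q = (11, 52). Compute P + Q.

(8, 28) + (11, 52). λ = (52 - 28)/(11 - 8) ≡ 24/3 mod 53. 3⁻¹ ≡ 18 (mod 53), so λ ≡ 8.
  x = λ² - 8 - 11 = 64 - 19 ≡ 45; y = λ·(8 - 45) - 28 ≡ 47. → (45, 47)

(45, 47)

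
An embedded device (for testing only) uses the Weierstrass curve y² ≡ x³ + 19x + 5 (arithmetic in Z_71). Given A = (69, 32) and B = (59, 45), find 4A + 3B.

First 4A:
Repeated addition: build up to 4A.
2A: tangent at (69, 32): λ = (3·69² + 19)/(2·32) ≡ 31/64. 64⁻¹ ≡ 10 (mod 71), so λ ≡ 31·10 ≡ 26.
  x = λ² - 69 - 69 = 676 - 138 ≡ 41; y = λ·(69 - 41) - 32 ≡ 57. → (41, 57)
3A: (41, 57) + (69, 32). λ = (32 - 57)/(69 - 41) ≡ 46/28 mod 71. 28⁻¹ ≡ 33 (mod 71), so λ ≡ 27.
  x = λ² - 41 - 69 = 729 - 110 ≡ 51; y = λ·(41 - 51) - 57 ≡ 28. → (51, 28)
4A: (51, 28) + (69, 32). λ = (32 - 28)/(69 - 51) ≡ 4/18 mod 71. 18⁻¹ ≡ 4 (mod 71), so λ ≡ 16.
  x = λ² - 51 - 69 = 256 - 120 ≡ 65; y = λ·(51 - 65) - 28 ≡ 32. → (65, 32)
4A = (65, 32).
Next 3B:
Repeated addition: build up to 3B.
2B: tangent at (59, 45): λ = (3·59² + 19)/(2·45) ≡ 25/19. 19⁻¹ ≡ 15 (mod 71), so λ ≡ 25·15 ≡ 20.
  x = λ² - 59 - 59 = 400 - 118 ≡ 69; y = λ·(59 - 69) - 45 ≡ 39. → (69, 39)
3B: (69, 39) + (59, 45). λ = (45 - 39)/(59 - 69) ≡ 6/61 mod 71. 61⁻¹ ≡ 7 (mod 71), so λ ≡ 42.
  x = λ² - 69 - 59 = 1764 - 128 ≡ 3; y = λ·(69 - 3) - 39 ≡ 35. → (3, 35)
3B = (3, 35).
Finally 4A + 3B:
(65, 32) + (3, 35). λ = (35 - 32)/(3 - 65) ≡ 3/9 mod 71. 9⁻¹ ≡ 8 (mod 71) since 9·8 = 72 ≡ 1, so λ ≡ 24.
  x = λ² - 65 - 3 = 576 - 68 ≡ 11; y = λ·(65 - 11) - 32 ≡ 57. → (11, 57)

(11, 57)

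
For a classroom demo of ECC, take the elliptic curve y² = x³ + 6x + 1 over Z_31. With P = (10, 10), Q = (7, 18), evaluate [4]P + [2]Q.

(30, 26)

First 4P:
Repeated addition: build up to 4P.
2P: tangent at (10, 10): λ = (3·10² + 6)/(2·10) ≡ 27/20. 20⁻¹ ≡ 14 (mod 31), so λ ≡ 27·14 ≡ 6.
  x = λ² - 10 - 10 = 36 - 20 ≡ 16; y = λ·(10 - 16) - 10 ≡ 16. → (16, 16)
3P: (16, 16) + (10, 10). λ = (10 - 16)/(10 - 16) ≡ 25/25 mod 31. 25⁻¹ ≡ 5 (mod 31) since 25·5 = 125 ≡ 1, so λ ≡ 1.
  x = λ² - 16 - 10 = 1 - 26 ≡ 6; y = λ·(16 - 6) - 16 ≡ 25. → (6, 25)
4P: (6, 25) + (10, 10). λ = (10 - 25)/(10 - 6) ≡ 16/4 mod 31. 4⁻¹ ≡ 8 (mod 31), so λ ≡ 4.
  x = λ² - 6 - 10 = 16 - 16 ≡ 0; y = λ·(6 - 0) - 25 ≡ 30. → (0, 30)
4P = (0, 30).
Next 2Q:
Repeated addition: build up to 2Q.
2Q: tangent at (7, 18): λ = (3·7² + 6)/(2·18) ≡ 29/5. 5⁻¹ ≡ 25 (mod 31) since 5·25 = 125 ≡ 1, so λ ≡ 29·25 ≡ 12.
  x = λ² - 7 - 7 = 144 - 14 ≡ 6; y = λ·(7 - 6) - 18 ≡ 25. → (6, 25)
2Q = (6, 25).
Finally 4P + 2Q:
(0, 30) + (6, 25). λ = (25 - 30)/(6 - 0) ≡ 26/6 mod 31. 6⁻¹ ≡ 26 (mod 31), so λ ≡ 25.
  x = λ² - 0 - 6 = 625 - 6 ≡ 30; y = λ·(0 - 30) - 30 ≡ 26. → (30, 26)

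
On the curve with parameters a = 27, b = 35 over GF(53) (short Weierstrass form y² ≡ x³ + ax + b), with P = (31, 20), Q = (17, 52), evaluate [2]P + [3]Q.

First 2P:
Repeated addition: build up to 2P.
2P: tangent at (31, 20): λ = (3·31² + 27)/(2·20) ≡ 48/40. 40⁻¹ ≡ 4 (mod 53), so λ ≡ 48·4 ≡ 33.
  x = λ² - 31 - 31 = 1089 - 62 ≡ 20; y = λ·(31 - 20) - 20 ≡ 25. → (20, 25)
2P = (20, 25).
Next 3Q:
Repeated addition: build up to 3Q.
2Q: tangent at (17, 52): λ = (3·17² + 27)/(2·52) ≡ 46/51. 51⁻¹ ≡ 26 (mod 53) since 51·26 = 1326 ≡ 1, so λ ≡ 46·26 ≡ 30.
  x = λ² - 17 - 17 = 900 - 34 ≡ 18; y = λ·(17 - 18) - 52 ≡ 24. → (18, 24)
3Q: (18, 24) + (17, 52). λ = (52 - 24)/(17 - 18) ≡ 28/52 mod 53. 52⁻¹ ≡ 52 (mod 53), so λ ≡ 25.
  x = λ² - 18 - 17 = 625 - 35 ≡ 7; y = λ·(18 - 7) - 24 ≡ 39. → (7, 39)
3Q = (7, 39).
Finally 2P + 3Q:
(20, 25) + (7, 39). λ = (39 - 25)/(7 - 20) ≡ 14/40 mod 53. 40⁻¹ ≡ 4 (mod 53), so λ ≡ 3.
  x = λ² - 20 - 7 = 9 - 27 ≡ 35; y = λ·(20 - 35) - 25 ≡ 36. → (35, 36)

(35, 36)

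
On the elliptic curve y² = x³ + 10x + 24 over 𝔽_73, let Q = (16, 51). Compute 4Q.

Double-and-add on 4 = (100)₂. Start with Q = (16, 51) for the leading 1-bit.
double: tangent at (16, 51): λ = (3·16² + 10)/(2·51) ≡ 48/29. 29⁻¹ ≡ 68 (mod 73) since 29·68 = 1972 ≡ 1, so λ ≡ 48·68 ≡ 52.
  x = λ² - 16 - 16 = 2704 - 32 ≡ 44; y = λ·(16 - 44) - 51 ≡ 26. → (44, 26)
double: tangent at (44, 26): λ = (3·44² + 10)/(2·26) ≡ 51/52. 52⁻¹ ≡ 66 (mod 73) since 52·66 = 3432 ≡ 1, so λ ≡ 51·66 ≡ 8.
  x = λ² - 44 - 44 = 64 - 88 ≡ 49; y = λ·(44 - 49) - 26 ≡ 7. → (49, 7)

(49, 7)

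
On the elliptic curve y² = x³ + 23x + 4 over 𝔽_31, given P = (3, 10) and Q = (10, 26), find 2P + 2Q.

First 2P:
Repeated addition: build up to 2P.
2P: tangent at (3, 10): λ = (3·3² + 23)/(2·10) ≡ 19/20. 20⁻¹ ≡ 14 (mod 31) since 20·14 = 280 ≡ 1, so λ ≡ 19·14 ≡ 18.
  x = λ² - 3 - 3 = 324 - 6 ≡ 8; y = λ·(3 - 8) - 10 ≡ 24. → (8, 24)
2P = (8, 24).
Next 2Q:
Repeated addition: build up to 2Q.
2Q: tangent at (10, 26): λ = (3·10² + 23)/(2·26) ≡ 13/21. 21⁻¹ ≡ 3 (mod 31) since 21·3 = 63 ≡ 1, so λ ≡ 13·3 ≡ 8.
  x = λ² - 10 - 10 = 64 - 20 ≡ 13; y = λ·(10 - 13) - 26 ≡ 12. → (13, 12)
2Q = (13, 12).
Finally 2P + 2Q:
(8, 24) + (13, 12). λ = (12 - 24)/(13 - 8) ≡ 19/5 mod 31. 5⁻¹ ≡ 25 (mod 31), so λ ≡ 10.
  x = λ² - 8 - 13 = 100 - 21 ≡ 17; y = λ·(8 - 17) - 24 ≡ 10. → (17, 10)

(17, 10)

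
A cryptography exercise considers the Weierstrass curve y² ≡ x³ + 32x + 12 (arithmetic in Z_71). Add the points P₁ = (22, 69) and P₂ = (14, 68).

(45, 8)

(22, 69) + (14, 68). λ = (68 - 69)/(14 - 22) ≡ 70/63 mod 71. 63⁻¹ ≡ 62 (mod 71), so λ ≡ 9.
  x = λ² - 22 - 14 = 81 - 36 ≡ 45; y = λ·(22 - 45) - 69 ≡ 8. → (45, 8)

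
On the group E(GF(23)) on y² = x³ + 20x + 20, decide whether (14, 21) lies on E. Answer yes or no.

y² = 21² ≡ 4; x³ + 20x + 20 = 3044 ≡ 8 (mod 23). 4 ≠ 8.

no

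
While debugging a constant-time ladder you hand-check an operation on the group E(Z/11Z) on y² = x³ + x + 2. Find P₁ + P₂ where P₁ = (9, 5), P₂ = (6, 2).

(8, 7)

(9, 5) + (6, 2). λ = (2 - 5)/(6 - 9) ≡ 8/8 mod 11. 8⁻¹ ≡ 7 (mod 11) since 8·7 = 56 ≡ 1, so λ ≡ 1.
  x = λ² - 9 - 6 = 1 - 15 ≡ 8; y = λ·(9 - 8) - 5 ≡ 7. → (8, 7)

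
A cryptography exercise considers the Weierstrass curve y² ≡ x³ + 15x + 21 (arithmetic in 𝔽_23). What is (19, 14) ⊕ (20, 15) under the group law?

(19, 14) + (20, 15). λ = (15 - 14)/(20 - 19) ≡ 1/1 mod 23. 1⁻¹ ≡ 1 (mod 23), so λ ≡ 1.
  x = λ² - 19 - 20 = 1 - 39 ≡ 8; y = λ·(19 - 8) - 14 ≡ 20. → (8, 20)

(8, 20)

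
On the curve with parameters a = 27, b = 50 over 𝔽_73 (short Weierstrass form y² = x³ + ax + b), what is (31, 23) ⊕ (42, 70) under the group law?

(8, 62)

(31, 23) + (42, 70). λ = (70 - 23)/(42 - 31) ≡ 47/11 mod 73. 11⁻¹ ≡ 20 (mod 73), so λ ≡ 64.
  x = λ² - 31 - 42 = 4096 - 73 ≡ 8; y = λ·(31 - 8) - 23 ≡ 62. → (8, 62)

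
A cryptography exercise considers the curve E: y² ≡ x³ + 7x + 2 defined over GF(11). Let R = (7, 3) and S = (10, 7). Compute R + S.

(8, 3)

(7, 3) + (10, 7). λ = (7 - 3)/(10 - 7) ≡ 4/3 mod 11. 3⁻¹ ≡ 4 (mod 11) since 3·4 = 12 ≡ 1, so λ ≡ 5.
  x = λ² - 7 - 10 = 25 - 17 ≡ 8; y = λ·(7 - 8) - 3 ≡ 3. → (8, 3)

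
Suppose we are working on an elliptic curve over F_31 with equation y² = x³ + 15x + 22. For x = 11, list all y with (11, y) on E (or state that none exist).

none

x³ + 15x + 22 = 1518 ≡ 30 (mod 31).
30 is a non-residue mod 31; no y exists.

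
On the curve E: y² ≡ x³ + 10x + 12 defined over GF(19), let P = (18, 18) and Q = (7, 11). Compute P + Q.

(1, 17)

(18, 18) + (7, 11). λ = (11 - 18)/(7 - 18) ≡ 12/8 mod 19. 8⁻¹ ≡ 12 (mod 19), so λ ≡ 11.
  x = λ² - 18 - 7 = 121 - 25 ≡ 1; y = λ·(18 - 1) - 18 ≡ 17. → (1, 17)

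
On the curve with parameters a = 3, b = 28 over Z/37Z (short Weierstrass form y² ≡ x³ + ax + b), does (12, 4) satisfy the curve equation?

y² = 4² ≡ 16; x³ + 3x + 28 = 1792 ≡ 16 (mod 37). 16 = 16.

yes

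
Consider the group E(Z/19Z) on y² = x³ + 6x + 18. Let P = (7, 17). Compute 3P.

Repeated addition: build up to 3P.
2P: tangent at (7, 17): λ = (3·7² + 6)/(2·17) ≡ 1/15. 15⁻¹ ≡ 14 (mod 19) since 15·14 = 210 ≡ 1, so λ ≡ 1·14 ≡ 14.
  x = λ² - 7 - 7 = 196 - 14 ≡ 11; y = λ·(7 - 11) - 17 ≡ 3. → (11, 3)
3P: (11, 3) + (7, 17). λ = (17 - 3)/(7 - 11) ≡ 14/15 mod 19. 15⁻¹ ≡ 14 (mod 19), so λ ≡ 6.
  x = λ² - 11 - 7 = 36 - 18 ≡ 18; y = λ·(11 - 18) - 3 ≡ 12. → (18, 12)

(18, 12)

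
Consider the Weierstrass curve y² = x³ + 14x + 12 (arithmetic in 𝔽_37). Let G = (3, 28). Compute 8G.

(4, 24)

Double-and-add on 8 = (1000)₂. Start with G = (3, 28) for the leading 1-bit.
double: tangent at (3, 28): λ = (3·3² + 14)/(2·28) ≡ 4/19. 19⁻¹ ≡ 2 (mod 37), so λ ≡ 4·2 ≡ 8.
  x = λ² - 3 - 3 = 64 - 6 ≡ 21; y = λ·(3 - 21) - 28 ≡ 13. → (21, 13)
double: tangent at (21, 13): λ = (3·21² + 14)/(2·13) ≡ 5/26. 26⁻¹ ≡ 10 (mod 37), so λ ≡ 5·10 ≡ 13.
  x = λ² - 21 - 21 = 169 - 42 ≡ 16; y = λ·(21 - 16) - 13 ≡ 15. → (16, 15)
double: tangent at (16, 15): λ = (3·16² + 14)/(2·15) ≡ 5/30. 30⁻¹ ≡ 21 (mod 37), so λ ≡ 5·21 ≡ 31.
  x = λ² - 16 - 16 = 961 - 32 ≡ 4; y = λ·(16 - 4) - 15 ≡ 24. → (4, 24)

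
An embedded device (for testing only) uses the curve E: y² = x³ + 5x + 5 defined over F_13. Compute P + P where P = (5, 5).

(2, 6)

tangent at (5, 5): λ = (3·5² + 5)/(2·5) ≡ 2/10. 10⁻¹ ≡ 4 (mod 13), so λ ≡ 2·4 ≡ 8.
  x = λ² - 5 - 5 = 64 - 10 ≡ 2; y = λ·(5 - 2) - 5 ≡ 6. → (2, 6)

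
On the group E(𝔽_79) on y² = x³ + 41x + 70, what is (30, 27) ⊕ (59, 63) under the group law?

(34, 77)

(30, 27) + (59, 63). λ = (63 - 27)/(59 - 30) ≡ 36/29 mod 79. 29⁻¹ ≡ 30 (mod 79), so λ ≡ 53.
  x = λ² - 30 - 59 = 2809 - 89 ≡ 34; y = λ·(30 - 34) - 27 ≡ 77. → (34, 77)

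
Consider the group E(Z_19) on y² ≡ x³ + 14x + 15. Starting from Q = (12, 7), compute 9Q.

Double-and-add on 9 = (1001)₂. Start with Q = (12, 7) for the leading 1-bit.
double: tangent at (12, 7): λ = (3·12² + 14)/(2·7) ≡ 9/14. 14⁻¹ ≡ 15 (mod 19) since 14·15 = 210 ≡ 1, so λ ≡ 9·15 ≡ 2.
  x = λ² - 12 - 12 = 4 - 24 ≡ 18; y = λ·(12 - 18) - 7 ≡ 0. → (18, 0)
double: (18, 0) + (18, 0): same x and y₁ ≡ -y₂, so the sum is O.
double: O + O = O (identity).
add Q: O + (12, 7) = (12, 7) (identity).

(12, 7)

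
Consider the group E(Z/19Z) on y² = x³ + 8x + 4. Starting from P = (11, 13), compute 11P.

(12, 17)

Double-and-add on 11 = (1011)₂. Start with P = (11, 13) for the leading 1-bit.
double: tangent at (11, 13): λ = (3·11² + 8)/(2·13) ≡ 10/7. 7⁻¹ ≡ 11 (mod 19) since 7·11 = 77 ≡ 1, so λ ≡ 10·11 ≡ 15.
  x = λ² - 11 - 11 = 225 - 22 ≡ 13; y = λ·(11 - 13) - 13 ≡ 14. → (13, 14)
double: tangent at (13, 14): λ = (3·13² + 8)/(2·14) ≡ 2/9. 9⁻¹ ≡ 17 (mod 19) since 9·17 = 153 ≡ 1, so λ ≡ 2·17 ≡ 15.
  x = λ² - 13 - 13 = 225 - 26 ≡ 9; y = λ·(13 - 9) - 14 ≡ 8. → (9, 8)
add P: (9, 8) + (11, 13). λ = (13 - 8)/(11 - 9) ≡ 5/2 mod 19. 2⁻¹ ≡ 10 (mod 19) since 2·10 = 20 ≡ 1, so λ ≡ 12.
  x = λ² - 9 - 11 = 144 - 20 ≡ 10; y = λ·(9 - 10) - 8 ≡ 18. → (10, 18)
double: tangent at (10, 18): λ = (3·10² + 8)/(2·18) ≡ 4/17. 17⁻¹ ≡ 9 (mod 19) since 17·9 = 153 ≡ 1, so λ ≡ 4·9 ≡ 17.
  x = λ² - 10 - 10 = 289 - 20 ≡ 3; y = λ·(10 - 3) - 18 ≡ 6. → (3, 6)
add P: (3, 6) + (11, 13). λ = (13 - 6)/(11 - 3) ≡ 7/8 mod 19. 8⁻¹ ≡ 12 (mod 19), so λ ≡ 8.
  x = λ² - 3 - 11 = 64 - 14 ≡ 12; y = λ·(3 - 12) - 6 ≡ 17. → (12, 17)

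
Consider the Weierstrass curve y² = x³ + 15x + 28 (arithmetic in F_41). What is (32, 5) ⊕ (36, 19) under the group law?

(16, 10)

(32, 5) + (36, 19). λ = (19 - 5)/(36 - 32) ≡ 14/4 mod 41. 4⁻¹ ≡ 31 (mod 41) since 4·31 = 124 ≡ 1, so λ ≡ 24.
  x = λ² - 32 - 36 = 576 - 68 ≡ 16; y = λ·(32 - 16) - 5 ≡ 10. → (16, 10)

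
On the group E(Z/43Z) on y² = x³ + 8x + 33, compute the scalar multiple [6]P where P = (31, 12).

Repeated addition: build up to 6P.
2P: tangent at (31, 12): λ = (3·31² + 8)/(2·12) ≡ 10/24. 24⁻¹ ≡ 9 (mod 43), so λ ≡ 10·9 ≡ 4.
  x = λ² - 31 - 31 = 16 - 62 ≡ 40; y = λ·(31 - 40) - 12 ≡ 38. → (40, 38)
3P: (40, 38) + (31, 12). λ = (12 - 38)/(31 - 40) ≡ 17/34 mod 43. 34⁻¹ ≡ 19 (mod 43), so λ ≡ 22.
  x = λ² - 40 - 31 = 484 - 71 ≡ 26; y = λ·(40 - 26) - 38 ≡ 12. → (26, 12)
4P: (26, 12) + (31, 12). λ = (12 - 12)/(31 - 26) ≡ 0/5 mod 43. 5⁻¹ ≡ 26 (mod 43) since 5·26 = 130 ≡ 1, so λ ≡ 0.
  x = λ² - 26 - 31 = 0 - 57 ≡ 29; y = λ·(26 - 29) - 12 ≡ 31. → (29, 31)
5P: (29, 31) + (31, 12). λ = (12 - 31)/(31 - 29) ≡ 24/2 mod 43. 2⁻¹ ≡ 22 (mod 43), so λ ≡ 12.
  x = λ² - 29 - 31 = 144 - 60 ≡ 41; y = λ·(29 - 41) - 31 ≡ 40. → (41, 40)
6P: (41, 40) + (31, 12). λ = (12 - 40)/(31 - 41) ≡ 15/33 mod 43. 33⁻¹ ≡ 30 (mod 43) since 33·30 = 990 ≡ 1, so λ ≡ 20.
  x = λ² - 41 - 31 = 400 - 72 ≡ 27; y = λ·(41 - 27) - 40 ≡ 25. → (27, 25)

(27, 25)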